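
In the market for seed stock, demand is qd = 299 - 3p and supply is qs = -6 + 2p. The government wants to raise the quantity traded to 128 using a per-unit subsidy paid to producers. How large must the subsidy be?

Required subsidy s = 10 per unit

At q = 128, invert demand for the buyer price: pb = (299 − 128)/3 = 57; invert supply for the seller price: ps = (128 − (-6))/2 = 67.
The subsidy must fill the gap: s = ps − pb = 67 − 57 = 10.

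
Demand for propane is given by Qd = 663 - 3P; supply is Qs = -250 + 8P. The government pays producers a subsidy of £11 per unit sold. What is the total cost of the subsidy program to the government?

Government cost = £4818

Pre-subsidy: 663 - 3P = -250 + 8P gives P* = 83, Q* = 414.
With the subsidy, sellers receive Ps = Pb + 11 for each unit, where Pb is the price buyers pay.
Supply in terms of Pb becomes Qs = -250 + 8(Pb + 11) = -162 + 8Pb. Setting this equal to demand: 663 - 3Pb = -162 + 8Pb, so Pb = 75.
Sellers receive Ps = 75 + 11 = 86; Q' = 663 − 3·75 = 438.
Government outlay = subsidy × quantity = 11 × 438 = 4818.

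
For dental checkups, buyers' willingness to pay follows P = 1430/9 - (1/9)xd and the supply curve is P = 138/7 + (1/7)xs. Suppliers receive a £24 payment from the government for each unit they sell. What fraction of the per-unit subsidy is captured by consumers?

Pre-subsidy: 1430/9 - (1/9)x = 138/7 + (1/7)x gives x* = 548 and P* = 98.
With the subsidy, sellers receive Ps = Pb + 24 for each unit, where Pb is the price buyers pay.
On the curves, Pb = 1430/9 - (1/9)x and Ps = 138/7 + (1/7)x; the wedge Ps − Pb = 24 gives 138/7 + (1/7)x − (1430/9 - (1/9)x) = 24, so x' = 642.5.
Then Pb = 1430/9 − (1/9)·642.5 = 87.5 and Ps = 138/7 + (1/7)·642.5 = 111.5.
Buyers' price falls by P* − Pb = 98 − 87.5 = 10.5; sellers' price rises by Ps − P* = 111.5 − 98 = 13.5.
So consumers capture 10.5/24 = 0.4375 of each unit of subsidy.

Consumer share = 0.4375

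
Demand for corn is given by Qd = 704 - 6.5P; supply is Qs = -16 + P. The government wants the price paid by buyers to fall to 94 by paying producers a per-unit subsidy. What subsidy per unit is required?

Required subsidy s = 15 per unit

At a buyer price of 94, quantity demanded is 704 − 6.5·94 = 93.
Sellers supply 93 only when they receive Ps with -16 + 1·Ps = 93, i.e. Ps = 109.
s = Ps − Pb = 109 − 94 = 15.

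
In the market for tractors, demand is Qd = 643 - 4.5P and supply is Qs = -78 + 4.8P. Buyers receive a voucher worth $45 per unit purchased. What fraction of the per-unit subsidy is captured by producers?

Pre-subsidy: 643 - 4.5P = -78 + 4.8P gives P* = 7210/93, Q* = 9118/31.
With the rebate, buyers effectively pay Pb = Ps − 45, where Ps is the price sellers receive.
Demand in terms of Ps becomes Qd = 643 − 4.5(Ps − 45) = 845.5 - 4.5Ps. Setting this equal to supply: 845.5 - 4.5Ps = -78 + 4.8Ps, so Ps = 9235/93.
Buyers pay Pb = 9235/93 − 45 = 5050/93; Q' = -78 + 4.8·(9235/93) = 12358/31.
Buyers' price falls by P* − Pb = 7210/93 − 5050/93 = 720/31; sellers' price rises by Ps − P* = 9235/93 − 7210/93 = 675/31.
So producers capture (675/31)/45 = 15/31 of each unit of subsidy.

Producer share = 15/31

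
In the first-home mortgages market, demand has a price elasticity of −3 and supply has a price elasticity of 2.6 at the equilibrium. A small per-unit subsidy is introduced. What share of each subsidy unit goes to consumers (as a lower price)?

Consumer share = 13/28

For a small subsidy around the equilibrium, the benefit split depends on the relative slopes, which at a point are proportional to the elasticities.
Buyer share = εs/(εs + |εd|) = 2.6/(2.6 + 3) = 13/28; seller share = |εd|/(εs + |εd|) = 15/28.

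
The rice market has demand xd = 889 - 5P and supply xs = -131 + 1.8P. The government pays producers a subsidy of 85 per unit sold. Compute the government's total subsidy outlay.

Government cost = 21377.5

Pre-subsidy: 889 - 5P = -131 + 1.8P gives P* = 150, x* = 139.
With the subsidy, sellers receive Ps = Pb + 85 for each unit, where Pb is the price buyers pay.
Supply in terms of Pb becomes xs = -131 + 1.8(Pb + 85) = 22 + 1.8Pb. Setting this equal to demand: 889 - 5Pb = 22 + 1.8Pb, so Pb = 127.5.
Sellers receive Ps = 127.5 + 85 = 212.5; x' = 889 − 5·127.5 = 251.5.
Government outlay = subsidy × quantity = 85 × 251.5 = 21377.5.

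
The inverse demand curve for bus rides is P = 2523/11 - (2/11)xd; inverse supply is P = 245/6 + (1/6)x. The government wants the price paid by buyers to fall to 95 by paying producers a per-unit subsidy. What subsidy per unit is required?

At a buyer price of 95, quantity demanded is 1261.5 − 5.5·95 = 739.
Sellers supply 739 only when they receive Ps = 245/6 + (1/6)·739 = 164.
s = Ps − Pb = 164 − 95 = 69.

Required subsidy s = 69 per unit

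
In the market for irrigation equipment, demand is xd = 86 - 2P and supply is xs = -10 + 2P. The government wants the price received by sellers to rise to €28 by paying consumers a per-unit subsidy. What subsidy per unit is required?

At a seller price of 28, quantity supplied is -10 + 2·28 = 46.
Buyers absorb 46 only when they pay Pb with 86 − 2·Pb = 46, i.e. Pb = 20.
s = Ps − Pb = 28 − 20 = 8.

Required subsidy s = €8 per unit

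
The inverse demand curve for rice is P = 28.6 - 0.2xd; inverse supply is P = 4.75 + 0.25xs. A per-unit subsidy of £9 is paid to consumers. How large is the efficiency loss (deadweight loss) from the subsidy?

Deadweight loss = £90

Pre-subsidy: 28.6 - 0.2x = 4.75 + 0.25x gives x* = 53 and P* = 18.
With the rebate, buyers effectively pay Pb = Ps − 9, where Ps is the price sellers receive.
On the curves, Pb = 28.6 - 0.2x and Ps = 4.75 + 0.25x; the wedge Ps − Pb = 9 gives 4.75 + 0.25x − (28.6 - 0.2x) = 9, so x' = 73.
Then Pb = 28.6 − 0.2·73 = 14 and Ps = 4.75 + 0.25·73 = 23.
The subsidy expands output by 73 − 53 = 20 past the efficient level; on those units the gap between marginal cost and willingness to pay runs from 0 up to 9.
DWL = ½ × 9 × 20 = 90.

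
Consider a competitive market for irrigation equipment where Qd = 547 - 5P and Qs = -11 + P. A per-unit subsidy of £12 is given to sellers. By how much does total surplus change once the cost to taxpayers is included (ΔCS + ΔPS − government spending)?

Pre-subsidy: 547 - 5P = -11 + P gives P* = 93, Q* = 82.
With the subsidy, sellers receive Ps = Pb + 12 for each unit, where Pb is the price buyers pay.
Supply in terms of Pb becomes Qs = -11 + 1(Pb + 12) = 1 + Pb. Setting this equal to demand: 547 - 5Pb = 1 + Pb, so Pb = 91.
Sellers receive Ps = 91 + 12 = 103; Q' = 547 − 5·91 = 92.
ΔCS = ½(82 + 92)(93 − 91) = 174; ΔPS = ½(82 + 92)(103 − 93) = 870.
Government spending = 12 × 92 = 1104.
Net change = 174 + 870 − 1104 = -60. The loss equals the DWL triangle ½·12·10.

Net change in total surplus = -£60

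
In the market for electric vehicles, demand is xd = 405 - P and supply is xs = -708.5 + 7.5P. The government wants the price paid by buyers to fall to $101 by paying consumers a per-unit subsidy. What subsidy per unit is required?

At a buyer price of 101, quantity demanded is 405 − 1·101 = 304.
Sellers supply 304 only when they receive Ps with -708.5 + 7.5·Ps = 304, i.e. Ps = 135.
s = Ps − Pb = 135 − 101 = 34.

Required subsidy s = $34 per unit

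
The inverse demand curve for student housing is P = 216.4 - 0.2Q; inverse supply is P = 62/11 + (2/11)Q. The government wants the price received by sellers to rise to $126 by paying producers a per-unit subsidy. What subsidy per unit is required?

At a seller price of 126, quantity supplied is -31 + 5.5·126 = 662.
Buyers absorb 662 only when they pay Pb = 216.4 − 0.2·662 = 84.
s = Ps − Pb = 126 − 84 = 42.

Required subsidy s = $42 per unit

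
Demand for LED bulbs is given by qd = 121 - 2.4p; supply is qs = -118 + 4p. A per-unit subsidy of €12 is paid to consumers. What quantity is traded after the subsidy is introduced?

Pre-subsidy: 121 - 2.4p = -118 + 4p gives p* = 37.34375, q* = 31.375.
With the rebate, buyers effectively pay pb = ps − 12, where ps is the price sellers receive.
Demand in terms of ps becomes qd = 121 − 2.4(ps − 12) = 149.8 - 2.4ps. Setting this equal to supply: 149.8 - 2.4ps = -118 + 4ps, so ps = 41.84375.
Buyers pay pb = 41.84375 − 12 = 29.84375; q' = -118 + 4·41.84375 = 49.375.

q' = 49.375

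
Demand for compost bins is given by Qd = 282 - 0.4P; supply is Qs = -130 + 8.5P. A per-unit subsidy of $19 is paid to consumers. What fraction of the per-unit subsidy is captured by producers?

Pre-subsidy: 282 - 0.4P = -130 + 8.5P gives P* = 4120/89, Q* = 23450/89.
With the rebate, buyers effectively pay Pb = Ps − 19, where Ps is the price sellers receive.
Demand in terms of Ps becomes Qd = 282 − 0.4(Ps − 19) = 289.6 - 0.4Ps. Setting this equal to supply: 289.6 - 0.4Ps = -130 + 8.5Ps, so Ps = 4196/89.
Buyers pay Pb = 4196/89 − 19 = 2505/89; Q' = -130 + 8.5·(4196/89) = 24096/89.
Buyers' price falls by P* − Pb = 4120/89 − 2505/89 = 1615/89; sellers' price rises by Ps − P* = 4196/89 − 4120/89 = 76/89.
So producers capture (76/89)/19 = 4/89 of each unit of subsidy.

Producer share = 4/89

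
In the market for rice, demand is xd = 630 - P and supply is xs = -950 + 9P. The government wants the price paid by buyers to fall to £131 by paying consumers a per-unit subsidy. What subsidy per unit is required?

Required subsidy s = £30 per unit

At a buyer price of 131, quantity demanded is 630 − 1·131 = 499.
Sellers supply 499 only when they receive Ps with -950 + 9·Ps = 499, i.e. Ps = 161.
s = Ps − Pb = 161 − 131 = 30.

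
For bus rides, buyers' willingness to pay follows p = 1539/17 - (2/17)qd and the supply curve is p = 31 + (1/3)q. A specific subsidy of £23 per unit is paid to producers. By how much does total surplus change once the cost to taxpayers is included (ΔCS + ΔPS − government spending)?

Pre-subsidy: 1539/17 - (2/17)q = 31 + (1/3)q gives q* = 132 and p* = 75.
With the subsidy, sellers receive ps = pb + 23 for each unit, where pb is the price buyers pay.
On the curves, pb = 1539/17 - (2/17)q and ps = 31 + (1/3)q; the wedge ps − pb = 23 gives 31 + (1/3)q − (1539/17 - (2/17)q) = 23, so q' = 183.
Then pb = 1539/17 − (2/17)·183 = 69 and ps = 31 + (1/3)·183 = 92.
ΔCS = ½(132 + 183)(75 − 69) = 945; ΔPS = ½(132 + 183)(92 − 75) = 2677.5.
Government spending = 23 × 183 = 4209.
Net change = 945 + 2677.5 − 4209 = -586.5. The loss equals the DWL triangle ½·23·51.

Net change in total surplus = -£586.5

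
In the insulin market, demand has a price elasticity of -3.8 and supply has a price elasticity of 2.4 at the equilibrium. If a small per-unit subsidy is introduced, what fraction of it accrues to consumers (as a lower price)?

Consumer share = 12/31

For a small subsidy around the equilibrium, the benefit split depends on the relative slopes, which at a point are proportional to the elasticities.
Buyer share = εs/(εs + |εd|) = 2.4/(2.4 + 3.8) = 12/31; seller share = |εd|/(εs + |εd|) = 19/31.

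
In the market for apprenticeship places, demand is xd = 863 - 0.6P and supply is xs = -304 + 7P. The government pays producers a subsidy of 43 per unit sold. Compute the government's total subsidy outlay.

Pre-subsidy: 863 - 0.6P = -304 + 7P gives P* = 5835/38, x* = 29293/38.
With the subsidy, sellers receive Ps = Pb + 43 for each unit, where Pb is the price buyers pay.
Supply in terms of Pb becomes xs = -304 + 7(Pb + 43) = -3 + 7Pb. Setting this equal to demand: 863 - 0.6Pb = -3 + 7Pb, so Pb = 2165/19.
Sellers receive Ps = 2165/19 + 43 = 2982/19; x' = 863 − 0.6·(2165/19) = 15098/19.
Government outlay = subsidy × quantity = 43 × 15098/19 = 649214/19.

Government cost = 649214/19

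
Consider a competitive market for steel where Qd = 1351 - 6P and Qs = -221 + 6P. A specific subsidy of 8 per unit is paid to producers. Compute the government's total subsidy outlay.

Pre-subsidy: 1351 - 6P = -221 + 6P gives P* = 131, Q* = 565.
With the subsidy, sellers receive Ps = Pb + 8 for each unit, where Pb is the price buyers pay.
Supply in terms of Pb becomes Qs = -221 + 6(Pb + 8) = -173 + 6Pb. Setting this equal to demand: 1351 - 6Pb = -173 + 6Pb, so Pb = 127.
Sellers receive Ps = 127 + 8 = 135; Q' = 1351 − 6·127 = 589.
Government outlay = subsidy × quantity = 8 × 589 = 4712.

Government cost = 4712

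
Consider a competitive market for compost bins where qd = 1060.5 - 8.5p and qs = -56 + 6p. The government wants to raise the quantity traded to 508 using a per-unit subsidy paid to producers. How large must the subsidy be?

At q = 508, invert demand for the buyer price: pb = (1060.5 − 508)/8.5 = 65; invert supply for the seller price: ps = (508 − (-56))/6 = 94.
The subsidy must fill the gap: s = ps − pb = 94 − 65 = 29.

Required subsidy s = 29 per unit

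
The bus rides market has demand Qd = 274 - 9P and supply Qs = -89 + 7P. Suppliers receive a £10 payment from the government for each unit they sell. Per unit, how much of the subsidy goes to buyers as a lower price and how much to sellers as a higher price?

Pre-subsidy: 274 - 9P = -89 + 7P gives P* = 22.6875, Q* = 69.8125.
With the subsidy, sellers receive Ps = Pb + 10 for each unit, where Pb is the price buyers pay.
Supply in terms of Pb becomes Qs = -89 + 7(Pb + 10) = -19 + 7Pb. Setting this equal to demand: 274 - 9Pb = -19 + 7Pb, so Pb = 18.3125.
Sellers receive Ps = 18.3125 + 10 = 28.3125; Q' = 274 − 9·18.3125 = 109.1875.
Buyers' price falls by P* − Pb = 22.6875 − 18.3125 = 4.375; sellers' price rises by Ps − P* = 28.3125 − 22.6875 = 5.625.

Buyers gain £4.375 per unit; sellers gain £5.625 per unit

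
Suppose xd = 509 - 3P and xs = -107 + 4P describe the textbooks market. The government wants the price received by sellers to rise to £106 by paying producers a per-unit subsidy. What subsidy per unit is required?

At a seller price of 106, quantity supplied is -107 + 4·106 = 317.
Buyers absorb 317 only when they pay Pb with 509 − 3·Pb = 317, i.e. Pb = 64.
s = Ps − Pb = 106 − 64 = 42.

Required subsidy s = £42 per unit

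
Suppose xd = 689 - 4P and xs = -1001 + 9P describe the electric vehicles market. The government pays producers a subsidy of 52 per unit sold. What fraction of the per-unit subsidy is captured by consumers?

Consumer share = 9/13

Pre-subsidy: 689 - 4P = -1001 + 9P gives P* = 130, x* = 169.
With the subsidy, sellers receive Ps = Pb + 52 for each unit, where Pb is the price buyers pay.
Supply in terms of Pb becomes xs = -1001 + 9(Pb + 52) = -533 + 9Pb. Setting this equal to demand: 689 - 4Pb = -533 + 9Pb, so Pb = 94.
Sellers receive Ps = 94 + 52 = 146; x' = 689 − 4·94 = 313.
Buyers' price falls by P* − Pb = 130 − 94 = 36; sellers' price rises by Ps − P* = 146 − 130 = 16.
So consumers capture 36/52 = 9/13 of each unit of subsidy.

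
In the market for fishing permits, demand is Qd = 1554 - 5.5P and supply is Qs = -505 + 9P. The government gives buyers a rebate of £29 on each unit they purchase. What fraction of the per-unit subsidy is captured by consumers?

Pre-subsidy: 1554 - 5.5P = -505 + 9P gives P* = 142, Q* = 773.
With the rebate, buyers effectively pay Pb = Ps − 29, where Ps is the price sellers receive.
Demand in terms of Ps becomes Qd = 1554 − 5.5(Ps − 29) = 1713.5 - 5.5Ps. Setting this equal to supply: 1713.5 - 5.5Ps = -505 + 9Ps, so Ps = 153.
Buyers pay Pb = 153 − 29 = 124; Q' = -505 + 9·153 = 872.
Buyers' price falls by P* − Pb = 142 − 124 = 18; sellers' price rises by Ps − P* = 153 − 142 = 11.
So consumers capture 18/29 = 18/29 of each unit of subsidy.

Consumer share = 18/29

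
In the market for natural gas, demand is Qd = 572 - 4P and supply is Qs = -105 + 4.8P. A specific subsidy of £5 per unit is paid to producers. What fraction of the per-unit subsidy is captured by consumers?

Consumer share = 6/11

Pre-subsidy: 572 - 4P = -105 + 4.8P gives P* = 3385/44, Q* = 2907/11.
With the subsidy, sellers receive Ps = Pb + 5 for each unit, where Pb is the price buyers pay.
Supply in terms of Pb becomes Qs = -105 + 4.8(Pb + 5) = -81 + 4.8Pb. Setting this equal to demand: 572 - 4Pb = -81 + 4.8Pb, so Pb = 3265/44.
Sellers receive Ps = 3265/44 + 5 = 3485/44; Q' = 572 − 4·(3265/44) = 3027/11.
Buyers' price falls by P* − Pb = 3385/44 − 3265/44 = 30/11; sellers' price rises by Ps − P* = 3485/44 − 3385/44 = 25/11.
So consumers capture (30/11)/5 = 6/11 of each unit of subsidy.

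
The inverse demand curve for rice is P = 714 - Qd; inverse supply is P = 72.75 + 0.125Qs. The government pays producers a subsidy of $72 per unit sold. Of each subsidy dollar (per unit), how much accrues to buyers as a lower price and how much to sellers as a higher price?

Buyers gain $64 per unit; sellers gain $8 per unit

Pre-subsidy: 714 - Q = 72.75 + 0.125Q gives Q* = 570 and P* = 144.
With the subsidy, sellers receive Ps = Pb + 72 for each unit, where Pb is the price buyers pay.
On the curves, Pb = 714 - Q and Ps = 72.75 + 0.125Q; the wedge Ps − Pb = 72 gives 72.75 + 0.125Q − (714 - Q) = 72, so Q' = 634.
Then Pb = 714 − 1·634 = 80 and Ps = 72.75 + 0.125·634 = 152.
Buyers' price falls by P* − Pb = 144 − 80 = 64; sellers' price rises by Ps − P* = 152 − 144 = 8.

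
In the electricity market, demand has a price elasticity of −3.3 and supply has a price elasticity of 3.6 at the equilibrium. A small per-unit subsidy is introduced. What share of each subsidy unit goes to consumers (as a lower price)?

For a small subsidy around the equilibrium, the benefit split depends on the relative slopes, which at a point are proportional to the elasticities.
Buyer share = εs/(εs + |εd|) = 3.6/(3.6 + 3.3) = 12/23; seller share = |εd|/(εs + |εd|) = 11/23.

Consumer share = 12/23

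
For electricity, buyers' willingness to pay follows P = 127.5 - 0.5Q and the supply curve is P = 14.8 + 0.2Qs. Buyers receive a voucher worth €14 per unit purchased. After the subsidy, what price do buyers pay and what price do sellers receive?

Pre-subsidy: 127.5 - 0.5Q = 14.8 + 0.2Q gives Q* = 161 and P* = 47.
With the rebate, buyers effectively pay Pb = Ps − 14, where Ps is the price sellers receive.
On the curves, Pb = 127.5 - 0.5Q and Ps = 14.8 + 0.2Q; the wedge Ps − Pb = 14 gives 14.8 + 0.2Q − (127.5 - 0.5Q) = 14, so Q' = 181.
Then Pb = 127.5 − 0.5·181 = 37 and Ps = 14.8 + 0.2·181 = 51.

Buyers pay €37; sellers receive €51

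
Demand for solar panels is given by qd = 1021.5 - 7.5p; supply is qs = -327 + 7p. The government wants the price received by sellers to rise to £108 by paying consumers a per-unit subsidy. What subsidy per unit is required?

At a seller price of 108, quantity supplied is -327 + 7·108 = 429.
Buyers absorb 429 only when they pay pb with 1021.5 − 7.5·pb = 429, i.e. pb = 79.
s = ps − pb = 108 − 79 = 29.

Required subsidy s = £29 per unit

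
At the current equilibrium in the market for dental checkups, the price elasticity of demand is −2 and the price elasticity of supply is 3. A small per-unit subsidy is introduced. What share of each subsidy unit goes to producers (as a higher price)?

Producer share = 0.4

For a small subsidy around the equilibrium, the benefit split depends on the relative slopes, which at a point are proportional to the elasticities.
Buyer share = εs/(εs + |εd|) = 3/(3 + 2) = 0.6; seller share = |εd|/(εs + |εd|) = 0.4.
So producers capture 0.4 of the subsidy.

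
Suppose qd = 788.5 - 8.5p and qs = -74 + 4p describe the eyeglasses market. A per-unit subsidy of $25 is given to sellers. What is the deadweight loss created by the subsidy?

Deadweight loss = $850

Pre-subsidy: 788.5 - 8.5p = -74 + 4p gives p* = 69, q* = 202.
With the subsidy, sellers receive ps = pb + 25 for each unit, where pb is the price buyers pay.
Supply in terms of pb becomes qs = -74 + 4(pb + 25) = 26 + 4pb. Setting this equal to demand: 788.5 - 8.5pb = 26 + 4pb, so pb = 61.
Sellers receive ps = 61 + 25 = 86; q' = 788.5 − 8.5·61 = 270.
The subsidy expands output by 270 − 202 = 68 past the efficient level; on those units the gap between marginal cost and willingness to pay runs from 0 up to 25.
DWL = ½ × 25 × 68 = 850.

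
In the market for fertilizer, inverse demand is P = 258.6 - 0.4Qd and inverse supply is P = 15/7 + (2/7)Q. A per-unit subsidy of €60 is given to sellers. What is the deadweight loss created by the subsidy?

Pre-subsidy: 258.6 - 0.4Q = 15/7 + (2/7)Q gives Q* = 374 and P* = 109.
With the subsidy, sellers receive Ps = Pb + 60 for each unit, where Pb is the price buyers pay.
On the curves, Pb = 258.6 - 0.4Q and Ps = 15/7 + (2/7)Q; the wedge Ps − Pb = 60 gives 15/7 + (2/7)Q − (258.6 - 0.4Q) = 60, so Q' = 461.5.
Then Pb = 258.6 − 0.4·461.5 = 74 and Ps = 15/7 + (2/7)·461.5 = 134.
The subsidy expands output by 461.5 − 374 = 87.5 past the efficient level; on those units the gap between marginal cost and willingness to pay runs from 0 up to 60.
DWL = ½ × 60 × 87.5 = 2625.

Deadweight loss = €2625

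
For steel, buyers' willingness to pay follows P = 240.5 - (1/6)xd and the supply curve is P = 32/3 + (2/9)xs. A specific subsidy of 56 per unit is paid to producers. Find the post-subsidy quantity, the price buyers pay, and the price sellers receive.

Pre-subsidy: 240.5 - (1/6)x = 32/3 + (2/9)x gives x* = 591 and P* = 142.
With the subsidy, sellers receive Ps = Pb + 56 for each unit, where Pb is the price buyers pay.
On the curves, Pb = 240.5 - (1/6)x and Ps = 32/3 + (2/9)x; the wedge Ps − Pb = 56 gives 32/3 + (2/9)x − (240.5 - (1/6)x) = 56, so x' = 735.
Then Pb = 240.5 − (1/6)·735 = 118 and Ps = 32/3 + (2/9)·735 = 174.

x' = 735; buyers pay 118; sellers receive 174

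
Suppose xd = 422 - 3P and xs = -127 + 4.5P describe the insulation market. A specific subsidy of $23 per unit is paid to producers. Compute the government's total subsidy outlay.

Government cost = $5607.4

Pre-subsidy: 422 - 3P = -127 + 4.5P gives P* = 73.2, x* = 202.4.
With the subsidy, sellers receive Ps = Pb + 23 for each unit, where Pb is the price buyers pay.
Supply in terms of Pb becomes xs = -127 + 4.5(Pb + 23) = -23.5 + 4.5Pb. Setting this equal to demand: 422 - 3Pb = -23.5 + 4.5Pb, so Pb = 59.4.
Sellers receive Ps = 59.4 + 23 = 82.4; x' = 422 − 3·59.4 = 243.8.
Government outlay = subsidy × quantity = 23 × 243.8 = 5607.4.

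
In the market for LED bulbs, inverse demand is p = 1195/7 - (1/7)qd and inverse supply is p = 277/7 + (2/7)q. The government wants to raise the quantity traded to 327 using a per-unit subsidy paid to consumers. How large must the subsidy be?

Required subsidy s = 9 per unit

At q = 327, from the demand curve buyers pay pb = 1195/7 − (1/7)·327 = 124; from the supply curve sellers need ps = 277/7 + (2/7)·327 = 133.
The subsidy must fill the gap: s = ps − pb = 133 − 124 = 9.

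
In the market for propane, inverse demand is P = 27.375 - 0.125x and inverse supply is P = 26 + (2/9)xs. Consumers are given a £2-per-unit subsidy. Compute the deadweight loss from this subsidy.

Pre-subsidy: 27.375 - 0.125x = 26 + (2/9)x gives x* = 3.96 and P* = 26.88.
With the rebate, buyers effectively pay Pb = Ps − 2, where Ps is the price sellers receive.
On the curves, Pb = 27.375 - 0.125x and Ps = 26 + (2/9)x; the wedge Ps − Pb = 2 gives 26 + (2/9)x − (27.375 - 0.125x) = 2, so x' = 9.72.
Then Pb = 27.375 − 0.125·9.72 = 26.16 and Ps = 26 + (2/9)·9.72 = 28.16.
The subsidy expands output by 9.72 − 3.96 = 5.76 past the efficient level; on those units the gap between marginal cost and willingness to pay runs from 0 up to 2.
DWL = ½ × 2 × 5.76 = 5.76.

Deadweight loss = £5.76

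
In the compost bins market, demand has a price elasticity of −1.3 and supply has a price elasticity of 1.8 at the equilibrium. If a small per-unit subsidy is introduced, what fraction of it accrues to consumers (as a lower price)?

Consumer share = 18/31

For a small subsidy around the equilibrium, the benefit split depends on the relative slopes, which at a point are proportional to the elasticities.
Buyer share = εs/(εs + |εd|) = 1.8/(1.8 + 1.3) = 18/31; seller share = |εd|/(εs + |εd|) = 13/31.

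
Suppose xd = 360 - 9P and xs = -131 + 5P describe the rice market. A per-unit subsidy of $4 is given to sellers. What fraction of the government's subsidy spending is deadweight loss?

DWL / government spending = 10/89

Pre-subsidy: 360 - 9P = -131 + 5P gives P* = 491/14, x* = 621/14.
With the subsidy, sellers receive Ps = Pb + 4 for each unit, where Pb is the price buyers pay.
Supply in terms of Pb becomes xs = -131 + 5(Pb + 4) = -111 + 5Pb. Setting this equal to demand: 360 - 9Pb = -111 + 5Pb, so Pb = 471/14.
Sellers receive Ps = 471/14 + 4 = 527/14; x' = 360 − 9·(471/14) = 801/14.
ΔCS = ½(621/14 + 801/14)(491/14 − 471/14) = 3555/49; ΔPS = ½(621/14 + 801/14)(527/14 − 491/14) = 6399/49.
Government spending = 4 × 801/14 = 1602/7.
DWL = ½ × 4 × (801/14 − 621/14) = 180/7; fraction = (180/7) / (1602/7) = 10/89.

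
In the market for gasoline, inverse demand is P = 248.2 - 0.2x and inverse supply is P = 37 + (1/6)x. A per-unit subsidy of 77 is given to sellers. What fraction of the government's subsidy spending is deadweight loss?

Pre-subsidy: 248.2 - 0.2x = 37 + (1/6)x gives x* = 576 and P* = 133.
With the subsidy, sellers receive Ps = Pb + 77 for each unit, where Pb is the price buyers pay.
On the curves, Pb = 248.2 - 0.2x and Ps = 37 + (1/6)x; the wedge Ps − Pb = 77 gives 37 + (1/6)x − (248.2 - 0.2x) = 77, so x' = 786.
Then Pb = 248.2 − 0.2·786 = 91 and Ps = 37 + (1/6)·786 = 168.
ΔCS = ½(576 + 786)(133 − 91) = 28602; ΔPS = ½(576 + 786)(168 − 133) = 23835.
Government spending = 77 × 786 = 60522.
DWL = ½ × 77 × (786 − 576) = 8085; fraction = 8085 / 60522 = 35/262.

DWL / government spending = 35/262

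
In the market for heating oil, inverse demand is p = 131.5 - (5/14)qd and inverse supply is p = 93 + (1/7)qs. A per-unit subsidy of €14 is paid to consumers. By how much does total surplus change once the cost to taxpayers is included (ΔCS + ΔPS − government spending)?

Pre-subsidy: 131.5 - (5/14)q = 93 + (1/7)q gives q* = 77 and p* = 104.
With the rebate, buyers effectively pay pb = ps − 14, where ps is the price sellers receive.
On the curves, pb = 131.5 - (5/14)q and ps = 93 + (1/7)q; the wedge ps − pb = 14 gives 93 + (1/7)q − (131.5 - (5/14)q) = 14, so q' = 105.
Then pb = 131.5 − (5/14)·105 = 94 and ps = 93 + (1/7)·105 = 108.
ΔCS = ½(77 + 105)(104 − 94) = 910; ΔPS = ½(77 + 105)(108 − 104) = 364.
Government spending = 14 × 105 = 1470.
Net change = 910 + 364 − 1470 = -196. The loss equals the DWL triangle ½·14·28.

Net change in total surplus = -€196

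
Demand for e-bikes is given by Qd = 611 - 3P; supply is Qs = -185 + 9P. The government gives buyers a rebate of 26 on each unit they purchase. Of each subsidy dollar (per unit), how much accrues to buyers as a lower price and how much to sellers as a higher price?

Pre-subsidy: 611 - 3P = -185 + 9P gives P* = 199/3, Q* = 412.
With the rebate, buyers effectively pay Pb = Ps − 26, where Ps is the price sellers receive.
Demand in terms of Ps becomes Qd = 611 − 3(Ps − 26) = 689 - 3Ps. Setting this equal to supply: 689 - 3Ps = -185 + 9Ps, so Ps = 437/6.
Buyers pay Pb = 437/6 − 26 = 281/6; Q' = -185 + 9·(437/6) = 470.5.
Buyers' price falls by P* − Pb = 199/3 − 281/6 = 19.5; sellers' price rises by Ps − P* = 437/6 − 199/3 = 6.5.

Buyers gain 19.5 per unit; sellers gain 6.5 per unit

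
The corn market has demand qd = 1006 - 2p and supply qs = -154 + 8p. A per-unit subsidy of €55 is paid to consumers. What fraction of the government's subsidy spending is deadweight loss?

DWL / government spending = 22/431

Pre-subsidy: 1006 - 2p = -154 + 8p gives p* = 116, q* = 774.
With the rebate, buyers effectively pay pb = ps − 55, where ps is the price sellers receive.
Demand in terms of ps becomes qd = 1006 − 2(ps − 55) = 1116 - 2ps. Setting this equal to supply: 1116 - 2ps = -154 + 8ps, so ps = 127.
Buyers pay pb = 127 − 55 = 72; q' = -154 + 8·127 = 862.
ΔCS = ½(774 + 862)(116 − 72) = 35992; ΔPS = ½(774 + 862)(127 − 116) = 8998.
Government spending = 55 × 862 = 47410.
DWL = ½ × 55 × (862 − 774) = 2420; fraction = 2420 / 47410 = 22/431.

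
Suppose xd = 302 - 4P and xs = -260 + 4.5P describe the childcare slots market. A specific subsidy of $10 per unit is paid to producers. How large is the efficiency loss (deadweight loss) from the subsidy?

Pre-subsidy: 302 - 4P = -260 + 4.5P gives P* = 1124/17, x* = 638/17.
With the subsidy, sellers receive Ps = Pb + 10 for each unit, where Pb is the price buyers pay.
Supply in terms of Pb becomes xs = -260 + 4.5(Pb + 10) = -215 + 4.5Pb. Setting this equal to demand: 302 - 4Pb = -215 + 4.5Pb, so Pb = 1034/17.
Sellers receive Ps = 1034/17 + 10 = 1204/17; x' = 302 − 4·(1034/17) = 998/17.
The subsidy expands output by 998/17 − 638/17 = 360/17 past the efficient level; on those units the gap between marginal cost and willingness to pay runs from 0 up to 10.
DWL = ½ × 10 × 360/17 = 1800/17.

Deadweight loss = 1800/17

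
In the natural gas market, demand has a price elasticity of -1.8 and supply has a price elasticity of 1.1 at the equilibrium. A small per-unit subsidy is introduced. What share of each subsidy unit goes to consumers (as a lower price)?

For a small subsidy around the equilibrium, the benefit split depends on the relative slopes, which at a point are proportional to the elasticities.
Buyer share = εs/(εs + |εd|) = 1.1/(1.1 + 1.8) = 11/29; seller share = |εd|/(εs + |εd|) = 18/29.

Consumer share = 11/29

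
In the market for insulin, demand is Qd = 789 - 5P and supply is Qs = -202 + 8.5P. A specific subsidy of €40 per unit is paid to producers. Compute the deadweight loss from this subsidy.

Deadweight loss = 68000/27

Pre-subsidy: 789 - 5P = -202 + 8.5P gives P* = 1982/27, Q* = 11393/27.
With the subsidy, sellers receive Ps = Pb + 40 for each unit, where Pb is the price buyers pay.
Supply in terms of Pb becomes Qs = -202 + 8.5(Pb + 40) = 138 + 8.5Pb. Setting this equal to demand: 789 - 5Pb = 138 + 8.5Pb, so Pb = 434/9.
Sellers receive Ps = 434/9 + 40 = 794/9; Q' = 789 − 5·(434/9) = 4931/9.
The subsidy expands output by 4931/9 − 11393/27 = 3400/27 past the efficient level; on those units the gap between marginal cost and willingness to pay runs from 0 up to 40.
DWL = ½ × 40 × 3400/27 = 68000/27.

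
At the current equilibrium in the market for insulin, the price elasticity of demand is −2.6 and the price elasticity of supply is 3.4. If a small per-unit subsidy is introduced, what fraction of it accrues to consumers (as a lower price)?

Consumer share = 17/30

For a small subsidy around the equilibrium, the benefit split depends on the relative slopes, which at a point are proportional to the elasticities.
Buyer share = εs/(εs + |εd|) = 3.4/(3.4 + 2.6) = 17/30; seller share = |εd|/(εs + |εd|) = 13/30.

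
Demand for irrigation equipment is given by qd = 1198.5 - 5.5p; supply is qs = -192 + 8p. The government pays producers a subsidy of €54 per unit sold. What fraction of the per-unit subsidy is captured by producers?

Producer share = 11/27

Pre-subsidy: 1198.5 - 5.5p = -192 + 8p gives p* = 103, q* = 632.
With the subsidy, sellers receive ps = pb + 54 for each unit, where pb is the price buyers pay.
Supply in terms of pb becomes qs = -192 + 8(pb + 54) = 240 + 8pb. Setting this equal to demand: 1198.5 - 5.5pb = 240 + 8pb, so pb = 71.
Sellers receive ps = 71 + 54 = 125; q' = 1198.5 − 5.5·71 = 808.
Buyers' price falls by p* − pb = 103 − 71 = 32; sellers' price rises by ps − p* = 125 − 103 = 22.
So producers capture 22/54 = 11/27 of each unit of subsidy.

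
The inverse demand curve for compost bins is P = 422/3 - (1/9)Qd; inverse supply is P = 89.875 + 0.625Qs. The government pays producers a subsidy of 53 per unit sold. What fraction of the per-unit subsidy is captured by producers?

Producer share = 45/53

Pre-subsidy: 422/3 - (1/9)Q = 89.875 + 0.625Q gives Q* = 69 and P* = 133.
With the subsidy, sellers receive Ps = Pb + 53 for each unit, where Pb is the price buyers pay.
On the curves, Pb = 422/3 - (1/9)Q and Ps = 89.875 + 0.625Q; the wedge Ps − Pb = 53 gives 89.875 + 0.625Q − (422/3 - (1/9)Q) = 53, so Q' = 141.
Then Pb = 422/3 − (1/9)·141 = 125 and Ps = 89.875 + 0.625·141 = 178.
Buyers' price falls by P* − Pb = 133 − 125 = 8; sellers' price rises by Ps − P* = 178 − 133 = 45.
So producers capture 45/53 = 45/53 of each unit of subsidy.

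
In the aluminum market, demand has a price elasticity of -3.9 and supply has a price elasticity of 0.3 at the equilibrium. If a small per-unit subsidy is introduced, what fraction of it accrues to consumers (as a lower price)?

For a small subsidy around the equilibrium, the benefit split depends on the relative slopes, which at a point are proportional to the elasticities.
Buyer share = εs/(εs + |εd|) = 0.3/(0.3 + 3.9) = 1/14; seller share = |εd|/(εs + |εd|) = 13/14.

Consumer share = 1/14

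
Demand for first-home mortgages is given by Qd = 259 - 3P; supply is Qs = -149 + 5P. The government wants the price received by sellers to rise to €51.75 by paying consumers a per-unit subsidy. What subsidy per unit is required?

Required subsidy s = €2 per unit

At a seller price of 51.75, quantity supplied is -149 + 5·51.75 = 109.75.
Buyers absorb 109.75 only when they pay Pb with 259 − 3·Pb = 109.75, i.e. Pb = 49.75.
s = Ps − Pb = 51.75 − 49.75 = 2.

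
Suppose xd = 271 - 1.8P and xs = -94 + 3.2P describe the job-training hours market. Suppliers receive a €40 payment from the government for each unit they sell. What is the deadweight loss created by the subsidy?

Deadweight loss = €921.6

Pre-subsidy: 271 - 1.8P = -94 + 3.2P gives P* = 73, x* = 139.6.
With the subsidy, sellers receive Ps = Pb + 40 for each unit, where Pb is the price buyers pay.
Supply in terms of Pb becomes xs = -94 + 3.2(Pb + 40) = 34 + 3.2Pb. Setting this equal to demand: 271 - 1.8Pb = 34 + 3.2Pb, so Pb = 47.4.
Sellers receive Ps = 47.4 + 40 = 87.4; x' = 271 − 1.8·47.4 = 185.68.
The subsidy expands output by 185.68 − 139.6 = 46.08 past the efficient level; on those units the gap between marginal cost and willingness to pay runs from 0 up to 40.
DWL = ½ × 40 × 46.08 = 921.6.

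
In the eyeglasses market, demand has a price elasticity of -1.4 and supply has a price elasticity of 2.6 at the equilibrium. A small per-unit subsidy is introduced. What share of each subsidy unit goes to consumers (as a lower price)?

For a small subsidy around the equilibrium, the benefit split depends on the relative slopes, which at a point are proportional to the elasticities.
Buyer share = εs/(εs + |εd|) = 2.6/(2.6 + 1.4) = 0.65; seller share = |εd|/(εs + |εd|) = 0.35.

Consumer share = 0.65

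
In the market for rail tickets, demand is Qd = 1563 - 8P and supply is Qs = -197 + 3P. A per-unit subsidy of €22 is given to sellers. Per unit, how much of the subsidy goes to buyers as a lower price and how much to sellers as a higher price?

Pre-subsidy: 1563 - 8P = -197 + 3P gives P* = 160, Q* = 283.
With the subsidy, sellers receive Ps = Pb + 22 for each unit, where Pb is the price buyers pay.
Supply in terms of Pb becomes Qs = -197 + 3(Pb + 22) = -131 + 3Pb. Setting this equal to demand: 1563 - 8Pb = -131 + 3Pb, so Pb = 154.
Sellers receive Ps = 154 + 22 = 176; Q' = 1563 − 8·154 = 331.
Buyers' price falls by P* − Pb = 160 − 154 = 6; sellers' price rises by Ps − P* = 176 − 160 = 16.

Buyers gain €6 per unit; sellers gain €16 per unit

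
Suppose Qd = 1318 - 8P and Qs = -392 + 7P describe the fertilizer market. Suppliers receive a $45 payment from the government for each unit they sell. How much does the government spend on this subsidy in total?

Government cost = $25830

Pre-subsidy: 1318 - 8P = -392 + 7P gives P* = 114, Q* = 406.
With the subsidy, sellers receive Ps = Pb + 45 for each unit, where Pb is the price buyers pay.
Supply in terms of Pb becomes Qs = -392 + 7(Pb + 45) = -77 + 7Pb. Setting this equal to demand: 1318 - 8Pb = -77 + 7Pb, so Pb = 93.
Sellers receive Ps = 93 + 45 = 138; Q' = 1318 − 8·93 = 574.
Government outlay = subsidy × quantity = 45 × 574 = 25830.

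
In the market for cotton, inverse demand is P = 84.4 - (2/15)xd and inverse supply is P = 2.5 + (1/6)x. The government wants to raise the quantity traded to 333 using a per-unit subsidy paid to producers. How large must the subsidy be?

At x = 333, from the demand curve buyers pay Pb = 84.4 − (2/15)·333 = 40; from the supply curve sellers need Ps = 2.5 + (1/6)·333 = 58.
The subsidy must fill the gap: s = Ps − Pb = 58 − 40 = 18.

Required subsidy s = 18 per unit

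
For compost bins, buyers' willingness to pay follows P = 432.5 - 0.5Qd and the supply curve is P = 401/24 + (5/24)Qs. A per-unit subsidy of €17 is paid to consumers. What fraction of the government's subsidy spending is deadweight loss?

Pre-subsidy: 432.5 - 0.5Q = 401/24 + (5/24)Q gives Q* = 587 and P* = 139.
With the rebate, buyers effectively pay Pb = Ps − 17, where Ps is the price sellers receive.
On the curves, Pb = 432.5 - 0.5Q and Ps = 401/24 + (5/24)Q; the wedge Ps − Pb = 17 gives 401/24 + (5/24)Q − (432.5 - 0.5Q) = 17, so Q' = 611.
Then Pb = 432.5 − 0.5·611 = 127 and Ps = 401/24 + (5/24)·611 = 144.
ΔCS = ½(587 + 611)(139 − 127) = 7188; ΔPS = ½(587 + 611)(144 − 139) = 2995.
Government spending = 17 × 611 = 10387.
DWL = ½ × 17 × (611 − 587) = 204; fraction = 204 / 10387 = 12/611.

DWL / government spending = 12/611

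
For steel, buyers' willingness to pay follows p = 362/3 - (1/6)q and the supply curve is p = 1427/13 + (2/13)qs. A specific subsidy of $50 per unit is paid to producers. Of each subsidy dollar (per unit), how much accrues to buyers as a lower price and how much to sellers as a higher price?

Buyers gain $26 per unit; sellers gain $24 per unit

Pre-subsidy: 362/3 - (1/6)q = 1427/13 + (2/13)q gives q* = 34 and p* = 115.
With the subsidy, sellers receive ps = pb + 50 for each unit, where pb is the price buyers pay.
On the curves, pb = 362/3 - (1/6)q and ps = 1427/13 + (2/13)q; the wedge ps − pb = 50 gives 1427/13 + (2/13)q − (362/3 - (1/6)q) = 50, so q' = 190.
Then pb = 362/3 − (1/6)·190 = 89 and ps = 1427/13 + (2/13)·190 = 139.
Buyers' price falls by p* − pb = 115 − 89 = 26; sellers' price rises by ps − p* = 139 − 115 = 24.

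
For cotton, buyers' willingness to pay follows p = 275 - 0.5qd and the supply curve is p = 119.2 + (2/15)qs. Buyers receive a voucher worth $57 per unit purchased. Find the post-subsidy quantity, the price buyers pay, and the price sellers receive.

Pre-subsidy: 275 - 0.5q = 119.2 + (2/15)q gives q* = 246 and p* = 152.
With the rebate, buyers effectively pay pb = ps − 57, where ps is the price sellers receive.
On the curves, pb = 275 - 0.5q and ps = 119.2 + (2/15)q; the wedge ps − pb = 57 gives 119.2 + (2/15)q − (275 - 0.5q) = 57, so q' = 336.
Then pb = 275 − 0.5·336 = 107 and ps = 119.2 + (2/15)·336 = 164.

q' = 336; buyers pay $107; sellers receive $164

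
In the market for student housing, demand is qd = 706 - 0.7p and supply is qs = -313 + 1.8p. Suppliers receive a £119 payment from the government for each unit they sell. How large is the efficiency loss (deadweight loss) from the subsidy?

Deadweight loss = £3568.572

Pre-subsidy: 706 - 0.7p = -313 + 1.8p gives p* = 407.6, q* = 420.68.
With the subsidy, sellers receive ps = pb + 119 for each unit, where pb is the price buyers pay.
Supply in terms of pb becomes qs = -313 + 1.8(pb + 119) = -98.8 + 1.8pb. Setting this equal to demand: 706 - 0.7pb = -98.8 + 1.8pb, so pb = 321.92.
Sellers receive ps = 321.92 + 119 = 440.92; q' = 706 − 0.7·321.92 = 480.656.
The subsidy expands output by 480.656 − 420.68 = 59.976 past the efficient level; on those units the gap between marginal cost and willingness to pay runs from 0 up to 119.
DWL = ½ × 119 × 59.976 = 3568.572.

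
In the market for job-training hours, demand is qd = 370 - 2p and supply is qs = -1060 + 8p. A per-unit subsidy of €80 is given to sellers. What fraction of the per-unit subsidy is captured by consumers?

Pre-subsidy: 370 - 2p = -1060 + 8p gives p* = 143, q* = 84.
With the subsidy, sellers receive ps = pb + 80 for each unit, where pb is the price buyers pay.
Supply in terms of pb becomes qs = -1060 + 8(pb + 80) = -420 + 8pb. Setting this equal to demand: 370 - 2pb = -420 + 8pb, so pb = 79.
Sellers receive ps = 79 + 80 = 159; q' = 370 − 2·79 = 212.
Buyers' price falls by p* − pb = 143 − 79 = 64; sellers' price rises by ps − p* = 159 − 143 = 16.
So consumers capture 64/80 = 0.8 of each unit of subsidy.

Consumer share = 0.8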